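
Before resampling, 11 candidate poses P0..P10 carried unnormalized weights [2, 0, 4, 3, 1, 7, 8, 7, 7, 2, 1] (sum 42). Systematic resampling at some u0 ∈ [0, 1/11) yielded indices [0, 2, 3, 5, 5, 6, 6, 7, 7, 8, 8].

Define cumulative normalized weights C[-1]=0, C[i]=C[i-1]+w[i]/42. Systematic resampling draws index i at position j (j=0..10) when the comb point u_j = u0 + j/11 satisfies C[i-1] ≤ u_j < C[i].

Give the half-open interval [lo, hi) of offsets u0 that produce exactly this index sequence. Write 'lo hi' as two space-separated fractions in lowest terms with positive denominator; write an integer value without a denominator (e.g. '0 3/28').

C = [1/21, 1/21, 1/7, 3/14, 5/21, 17/42, 25/42, 16/21, 13/14, 41/42, 1]
j=0 picked index 0: u0 ∈ [0, 1/21)
j=1 picked index 2: u0 ∈ [-10/231, 4/77)
j=2 picked index 3: u0 ∈ [-3/77, 5/154)
j=3 picked index 5: u0 ∈ [-8/231, 61/462)
j=4 picked index 5: u0 ∈ [-29/231, 19/462)
j=5 picked index 6: u0 ∈ [-23/462, 65/462)
j=6 picked index 6: u0 ∈ [-65/462, 23/462)
j=7 picked index 7: u0 ∈ [-19/462, 29/231)
j=8 picked index 7: u0 ∈ [-61/462, 8/231)
j=9 picked index 8: u0 ∈ [-13/231, 17/154)
j=10 picked index 8: u0 ∈ [-34/231, 3/154)
intersection: [0, 3/154)

0 3/154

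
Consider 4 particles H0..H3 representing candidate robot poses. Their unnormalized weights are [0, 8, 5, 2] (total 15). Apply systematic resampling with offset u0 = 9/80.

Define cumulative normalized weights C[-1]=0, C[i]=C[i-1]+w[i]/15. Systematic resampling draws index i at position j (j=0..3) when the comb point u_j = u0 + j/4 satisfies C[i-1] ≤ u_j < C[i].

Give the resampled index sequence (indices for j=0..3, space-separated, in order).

C = [0, 8/15, 13/15, 1]
j=0: u_0=9/80 ∈ [0, 8/15) → index 1
j=1: u_1=29/80 ∈ [0, 8/15) → index 1
j=2: u_2=49/80 ∈ [8/15, 13/15) → index 2
j=3: u_3=69/80 ∈ [8/15, 13/15) → index 2

1 1 2 2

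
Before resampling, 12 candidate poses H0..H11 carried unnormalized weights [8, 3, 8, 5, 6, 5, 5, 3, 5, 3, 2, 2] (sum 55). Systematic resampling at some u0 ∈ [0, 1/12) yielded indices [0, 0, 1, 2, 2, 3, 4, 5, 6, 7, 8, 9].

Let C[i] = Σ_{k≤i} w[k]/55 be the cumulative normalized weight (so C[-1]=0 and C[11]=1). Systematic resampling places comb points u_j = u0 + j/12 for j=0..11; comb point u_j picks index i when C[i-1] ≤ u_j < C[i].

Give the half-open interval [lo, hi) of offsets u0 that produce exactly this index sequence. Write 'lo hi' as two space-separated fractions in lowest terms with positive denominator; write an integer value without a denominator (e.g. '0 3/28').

0 7/660

C = [8/55, 1/5, 19/55, 24/55, 6/11, 7/11, 8/11, 43/55, 48/55, 51/55, 53/55, 1]
j=0 picked index 0: u0 ∈ [0, 8/55)
j=1 picked index 0: u0 ∈ [-1/12, 41/660)
j=2 picked index 1: u0 ∈ [-7/330, 1/30)
j=3 picked index 2: u0 ∈ [-1/20, 21/220)
j=4 picked index 2: u0 ∈ [-2/15, 2/165)
j=5 picked index 3: u0 ∈ [-47/660, 13/660)
j=6 picked index 4: u0 ∈ [-7/110, 1/22)
j=7 picked index 5: u0 ∈ [-5/132, 7/132)
j=8 picked index 6: u0 ∈ [-1/33, 2/33)
j=9 picked index 7: u0 ∈ [-1/44, 7/220)
j=10 picked index 8: u0 ∈ [-17/330, 13/330)
j=11 picked index 9: u0 ∈ [-29/660, 7/660)
intersection: [0, 7/660)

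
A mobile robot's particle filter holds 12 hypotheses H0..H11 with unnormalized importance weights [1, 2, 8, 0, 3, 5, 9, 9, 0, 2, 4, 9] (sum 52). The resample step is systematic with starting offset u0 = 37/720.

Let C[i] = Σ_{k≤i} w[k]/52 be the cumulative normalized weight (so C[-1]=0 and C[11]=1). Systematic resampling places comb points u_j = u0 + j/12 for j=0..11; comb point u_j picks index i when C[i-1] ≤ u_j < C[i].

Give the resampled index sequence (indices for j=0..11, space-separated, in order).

C = [1/52, 3/52, 11/52, 11/52, 7/26, 19/52, 7/13, 37/52, 37/52, 3/4, 43/52, 1]
j=0: u_0=37/720 ∈ [1/52, 3/52) → index 1
j=1: u_1=97/720 ∈ [3/52, 11/52) → index 2
j=2: u_2=157/720 ∈ [11/52, 7/26) → index 4
j=3: u_3=217/720 ∈ [7/26, 19/52) → index 5
j=4: u_4=277/720 ∈ [19/52, 7/13) → index 6
j=5: u_5=337/720 ∈ [19/52, 7/13) → index 6
j=6: u_6=397/720 ∈ [7/13, 37/52) → index 7
j=7: u_7=457/720 ∈ [7/13, 37/52) → index 7
j=8: u_8=517/720 ∈ [37/52, 3/4) → index 9
j=9: u_9=577/720 ∈ [3/4, 43/52) → index 10
j=10: u_10=637/720 ∈ [43/52, 1) → index 11
j=11: u_11=697/720 ∈ [43/52, 1) → index 11

1 2 4 5 6 6 7 7 9 10 11 11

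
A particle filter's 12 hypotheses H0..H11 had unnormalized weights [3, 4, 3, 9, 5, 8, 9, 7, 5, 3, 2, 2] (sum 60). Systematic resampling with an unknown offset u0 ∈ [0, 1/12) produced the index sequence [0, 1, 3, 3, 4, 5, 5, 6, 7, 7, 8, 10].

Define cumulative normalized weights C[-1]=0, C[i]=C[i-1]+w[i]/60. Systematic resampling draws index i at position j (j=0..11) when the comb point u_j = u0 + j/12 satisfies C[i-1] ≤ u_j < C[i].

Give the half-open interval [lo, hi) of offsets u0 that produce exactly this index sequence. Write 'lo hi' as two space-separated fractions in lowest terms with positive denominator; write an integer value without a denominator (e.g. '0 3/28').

1/60 1/30

C = [1/20, 7/60, 1/6, 19/60, 2/5, 8/15, 41/60, 4/5, 53/60, 14/15, 29/30, 1]
j=0 picked index 0: u0 ∈ [0, 1/20)
j=1 picked index 1: u0 ∈ [-1/30, 1/30)
j=2 picked index 3: u0 ∈ [0, 3/20)
j=3 picked index 3: u0 ∈ [-1/12, 1/15)
j=4 picked index 4: u0 ∈ [-1/60, 1/15)
j=5 picked index 5: u0 ∈ [-1/60, 7/60)
j=6 picked index 5: u0 ∈ [-1/10, 1/30)
j=7 picked index 6: u0 ∈ [-1/20, 1/10)
j=8 picked index 7: u0 ∈ [1/60, 2/15)
j=9 picked index 7: u0 ∈ [-1/15, 1/20)
j=10 picked index 8: u0 ∈ [-1/30, 1/20)
j=11 picked index 10: u0 ∈ [1/60, 1/20)
intersection: [1/60, 1/30)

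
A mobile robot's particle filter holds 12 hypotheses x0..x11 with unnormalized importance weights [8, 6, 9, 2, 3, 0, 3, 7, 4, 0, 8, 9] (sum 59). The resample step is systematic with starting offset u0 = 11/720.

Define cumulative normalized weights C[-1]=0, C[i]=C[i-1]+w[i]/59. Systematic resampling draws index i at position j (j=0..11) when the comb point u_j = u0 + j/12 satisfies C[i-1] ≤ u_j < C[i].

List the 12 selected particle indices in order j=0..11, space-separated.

0 0 1 2 2 4 6 7 8 10 11 11

C = [8/59, 14/59, 23/59, 25/59, 28/59, 28/59, 31/59, 38/59, 42/59, 42/59, 50/59, 1]
j=0: u_0=11/720 ∈ [0, 8/59) → index 0
j=1: u_1=71/720 ∈ [0, 8/59) → index 0
j=2: u_2=131/720 ∈ [8/59, 14/59) → index 1
j=3: u_3=191/720 ∈ [14/59, 23/59) → index 2
j=4: u_4=251/720 ∈ [14/59, 23/59) → index 2
j=5: u_5=311/720 ∈ [25/59, 28/59) → index 4
j=6: u_6=371/720 ∈ [28/59, 31/59) → index 6
j=7: u_7=431/720 ∈ [31/59, 38/59) → index 7
j=8: u_8=491/720 ∈ [38/59, 42/59) → index 8
j=9: u_9=551/720 ∈ [42/59, 50/59) → index 10
j=10: u_10=611/720 ∈ [50/59, 1) → index 11
j=11: u_11=671/720 ∈ [50/59, 1) → index 11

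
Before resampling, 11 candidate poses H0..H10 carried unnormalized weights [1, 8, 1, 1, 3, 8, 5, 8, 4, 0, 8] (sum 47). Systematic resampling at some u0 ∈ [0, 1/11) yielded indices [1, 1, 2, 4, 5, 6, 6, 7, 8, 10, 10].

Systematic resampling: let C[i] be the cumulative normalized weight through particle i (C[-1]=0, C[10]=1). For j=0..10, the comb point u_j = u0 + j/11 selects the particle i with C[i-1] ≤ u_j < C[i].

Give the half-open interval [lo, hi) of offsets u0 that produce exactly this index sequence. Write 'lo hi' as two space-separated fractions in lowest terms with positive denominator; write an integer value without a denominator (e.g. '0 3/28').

1/47 13/517

C = [1/47, 9/47, 10/47, 11/47, 14/47, 22/47, 27/47, 35/47, 39/47, 39/47, 1]
j=0 picked index 1: u0 ∈ [1/47, 9/47)
j=1 picked index 1: u0 ∈ [-36/517, 52/517)
j=2 picked index 2: u0 ∈ [5/517, 16/517)
j=3 picked index 4: u0 ∈ [-20/517, 13/517)
j=4 picked index 5: u0 ∈ [-34/517, 54/517)
j=5 picked index 6: u0 ∈ [7/517, 62/517)
j=6 picked index 6: u0 ∈ [-40/517, 15/517)
j=7 picked index 7: u0 ∈ [-32/517, 56/517)
j=8 picked index 8: u0 ∈ [9/517, 53/517)
j=9 picked index 10: u0 ∈ [6/517, 2/11)
j=10 picked index 10: u0 ∈ [-41/517, 1/11)
intersection: [1/47, 13/517)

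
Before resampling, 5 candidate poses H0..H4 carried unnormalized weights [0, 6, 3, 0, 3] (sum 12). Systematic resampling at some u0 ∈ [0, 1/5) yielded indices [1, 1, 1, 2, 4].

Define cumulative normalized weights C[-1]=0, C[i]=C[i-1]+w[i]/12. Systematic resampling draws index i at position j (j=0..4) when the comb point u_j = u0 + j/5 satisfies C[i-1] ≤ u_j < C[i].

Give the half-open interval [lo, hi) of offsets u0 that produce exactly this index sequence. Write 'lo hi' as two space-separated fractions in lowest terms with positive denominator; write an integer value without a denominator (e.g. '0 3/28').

C = [0, 1/2, 3/4, 3/4, 1]
j=0 picked index 1: u0 ∈ [0, 1/2)
j=1 picked index 1: u0 ∈ [-1/5, 3/10)
j=2 picked index 1: u0 ∈ [-2/5, 1/10)
j=3 picked index 2: u0 ∈ [-1/10, 3/20)
j=4 picked index 4: u0 ∈ [-1/20, 1/5)
intersection: [0, 1/10)

0 1/10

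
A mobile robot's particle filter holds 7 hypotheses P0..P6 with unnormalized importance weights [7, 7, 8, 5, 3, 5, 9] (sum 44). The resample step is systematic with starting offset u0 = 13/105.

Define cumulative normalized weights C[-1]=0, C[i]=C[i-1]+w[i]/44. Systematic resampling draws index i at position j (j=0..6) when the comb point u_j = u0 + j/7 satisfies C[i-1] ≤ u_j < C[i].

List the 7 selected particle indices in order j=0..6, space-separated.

0 1 2 3 5 6 6

C = [7/44, 7/22, 1/2, 27/44, 15/22, 35/44, 1]
j=0: u_0=13/105 ∈ [0, 7/44) → index 0
j=1: u_1=4/15 ∈ [7/44, 7/22) → index 1
j=2: u_2=43/105 ∈ [7/22, 1/2) → index 2
j=3: u_3=58/105 ∈ [1/2, 27/44) → index 3
j=4: u_4=73/105 ∈ [15/22, 35/44) → index 5
j=5: u_5=88/105 ∈ [35/44, 1) → index 6
j=6: u_6=103/105 ∈ [35/44, 1) → index 6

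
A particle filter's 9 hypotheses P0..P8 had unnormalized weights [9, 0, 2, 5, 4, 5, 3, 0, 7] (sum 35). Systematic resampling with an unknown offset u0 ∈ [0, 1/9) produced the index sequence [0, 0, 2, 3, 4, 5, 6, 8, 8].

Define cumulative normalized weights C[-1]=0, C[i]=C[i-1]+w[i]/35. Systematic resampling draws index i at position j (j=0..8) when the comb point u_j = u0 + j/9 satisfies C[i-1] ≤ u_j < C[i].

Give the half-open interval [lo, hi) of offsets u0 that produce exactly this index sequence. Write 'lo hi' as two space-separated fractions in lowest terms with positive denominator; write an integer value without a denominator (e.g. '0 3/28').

1/21 29/315

C = [9/35, 9/35, 11/35, 16/35, 4/7, 5/7, 4/5, 4/5, 1]
j=0 picked index 0: u0 ∈ [0, 9/35)
j=1 picked index 0: u0 ∈ [-1/9, 46/315)
j=2 picked index 2: u0 ∈ [11/315, 29/315)
j=3 picked index 3: u0 ∈ [-2/105, 13/105)
j=4 picked index 4: u0 ∈ [4/315, 8/63)
j=5 picked index 5: u0 ∈ [1/63, 10/63)
j=6 picked index 6: u0 ∈ [1/21, 2/15)
j=7 picked index 8: u0 ∈ [1/45, 2/9)
j=8 picked index 8: u0 ∈ [-4/45, 1/9)
intersection: [1/21, 29/315)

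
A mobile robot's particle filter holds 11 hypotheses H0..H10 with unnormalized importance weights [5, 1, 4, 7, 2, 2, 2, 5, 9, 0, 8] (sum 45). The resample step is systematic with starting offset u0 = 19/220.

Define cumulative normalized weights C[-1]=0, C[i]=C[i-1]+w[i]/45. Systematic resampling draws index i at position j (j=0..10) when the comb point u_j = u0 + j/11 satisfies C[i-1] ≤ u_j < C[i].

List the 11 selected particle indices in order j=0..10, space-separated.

C = [1/9, 2/15, 2/9, 17/45, 19/45, 7/15, 23/45, 28/45, 37/45, 37/45, 1]
j=0: u_0=19/220 ∈ [0, 1/9) → index 0
j=1: u_1=39/220 ∈ [2/15, 2/9) → index 2
j=2: u_2=59/220 ∈ [2/9, 17/45) → index 3
j=3: u_3=79/220 ∈ [2/9, 17/45) → index 3
j=4: u_4=9/20 ∈ [19/45, 7/15) → index 5
j=5: u_5=119/220 ∈ [23/45, 28/45) → index 7
j=6: u_6=139/220 ∈ [28/45, 37/45) → index 8
j=7: u_7=159/220 ∈ [28/45, 37/45) → index 8
j=8: u_8=179/220 ∈ [28/45, 37/45) → index 8
j=9: u_9=199/220 ∈ [37/45, 1) → index 10
j=10: u_10=219/220 ∈ [37/45, 1) → index 10

0 2 3 3 5 7 8 8 8 10 10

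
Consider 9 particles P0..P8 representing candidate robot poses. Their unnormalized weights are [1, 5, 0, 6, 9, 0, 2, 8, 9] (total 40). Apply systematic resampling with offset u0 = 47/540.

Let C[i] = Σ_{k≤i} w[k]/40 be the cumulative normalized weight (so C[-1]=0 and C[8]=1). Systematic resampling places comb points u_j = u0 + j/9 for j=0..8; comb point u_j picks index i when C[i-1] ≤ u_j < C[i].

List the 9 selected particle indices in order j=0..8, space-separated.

C = [1/40, 3/20, 3/20, 3/10, 21/40, 21/40, 23/40, 31/40, 1]
j=0: u_0=47/540 ∈ [1/40, 3/20) → index 1
j=1: u_1=107/540 ∈ [3/20, 3/10) → index 3
j=2: u_2=167/540 ∈ [3/10, 21/40) → index 4
j=3: u_3=227/540 ∈ [3/10, 21/40) → index 4
j=4: u_4=287/540 ∈ [21/40, 23/40) → index 6
j=5: u_5=347/540 ∈ [23/40, 31/40) → index 7
j=6: u_6=407/540 ∈ [23/40, 31/40) → index 7
j=7: u_7=467/540 ∈ [31/40, 1) → index 8
j=8: u_8=527/540 ∈ [31/40, 1) → index 8

1 3 4 4 6 7 7 8 8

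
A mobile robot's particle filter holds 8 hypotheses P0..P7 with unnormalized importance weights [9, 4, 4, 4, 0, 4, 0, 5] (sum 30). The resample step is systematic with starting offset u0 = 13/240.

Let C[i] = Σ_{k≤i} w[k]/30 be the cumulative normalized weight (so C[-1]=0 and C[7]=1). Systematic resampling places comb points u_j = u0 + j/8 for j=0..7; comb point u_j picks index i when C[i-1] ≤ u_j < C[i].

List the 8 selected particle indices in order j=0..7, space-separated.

0 0 1 1 2 3 5 7

C = [3/10, 13/30, 17/30, 7/10, 7/10, 5/6, 5/6, 1]
j=0: u_0=13/240 ∈ [0, 3/10) → index 0
j=1: u_1=43/240 ∈ [0, 3/10) → index 0
j=2: u_2=73/240 ∈ [3/10, 13/30) → index 1
j=3: u_3=103/240 ∈ [3/10, 13/30) → index 1
j=4: u_4=133/240 ∈ [13/30, 17/30) → index 2
j=5: u_5=163/240 ∈ [17/30, 7/10) → index 3
j=6: u_6=193/240 ∈ [7/10, 5/6) → index 5
j=7: u_7=223/240 ∈ [5/6, 1) → index 7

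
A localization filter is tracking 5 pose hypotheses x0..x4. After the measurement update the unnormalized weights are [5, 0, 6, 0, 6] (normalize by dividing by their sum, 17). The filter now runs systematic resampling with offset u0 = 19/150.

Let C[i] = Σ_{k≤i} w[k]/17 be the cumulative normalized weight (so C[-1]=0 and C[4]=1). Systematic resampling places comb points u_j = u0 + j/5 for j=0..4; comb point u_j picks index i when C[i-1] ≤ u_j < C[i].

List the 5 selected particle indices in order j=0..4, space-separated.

C = [5/17, 5/17, 11/17, 11/17, 1]
j=0: u_0=19/150 ∈ [0, 5/17) → index 0
j=1: u_1=49/150 ∈ [5/17, 11/17) → index 2
j=2: u_2=79/150 ∈ [5/17, 11/17) → index 2
j=3: u_3=109/150 ∈ [11/17, 1) → index 4
j=4: u_4=139/150 ∈ [11/17, 1) → index 4

0 2 2 4 4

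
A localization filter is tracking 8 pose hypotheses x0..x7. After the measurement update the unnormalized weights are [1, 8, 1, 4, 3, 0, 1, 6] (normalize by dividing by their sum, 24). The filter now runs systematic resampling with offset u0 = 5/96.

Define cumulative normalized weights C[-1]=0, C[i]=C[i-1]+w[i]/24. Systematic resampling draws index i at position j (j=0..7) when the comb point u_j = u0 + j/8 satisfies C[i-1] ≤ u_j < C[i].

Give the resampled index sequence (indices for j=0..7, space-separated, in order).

1 1 1 3 3 4 7 7

C = [1/24, 3/8, 5/12, 7/12, 17/24, 17/24, 3/4, 1]
j=0: u_0=5/96 ∈ [1/24, 3/8) → index 1
j=1: u_1=17/96 ∈ [1/24, 3/8) → index 1
j=2: u_2=29/96 ∈ [1/24, 3/8) → index 1
j=3: u_3=41/96 ∈ [5/12, 7/12) → index 3
j=4: u_4=53/96 ∈ [5/12, 7/12) → index 3
j=5: u_5=65/96 ∈ [7/12, 17/24) → index 4
j=6: u_6=77/96 ∈ [3/4, 1) → index 7
j=7: u_7=89/96 ∈ [3/4, 1) → index 7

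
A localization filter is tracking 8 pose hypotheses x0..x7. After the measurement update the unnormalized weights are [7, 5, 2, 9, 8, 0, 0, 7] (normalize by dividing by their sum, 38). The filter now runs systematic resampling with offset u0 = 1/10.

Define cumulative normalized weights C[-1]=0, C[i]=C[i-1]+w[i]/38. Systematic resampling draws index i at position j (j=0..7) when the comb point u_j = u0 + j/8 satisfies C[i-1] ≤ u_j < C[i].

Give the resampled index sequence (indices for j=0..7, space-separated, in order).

0 1 2 3 3 4 7 7

C = [7/38, 6/19, 7/19, 23/38, 31/38, 31/38, 31/38, 1]
j=0: u_0=1/10 ∈ [0, 7/38) → index 0
j=1: u_1=9/40 ∈ [7/38, 6/19) → index 1
j=2: u_2=7/20 ∈ [6/19, 7/19) → index 2
j=3: u_3=19/40 ∈ [7/19, 23/38) → index 3
j=4: u_4=3/5 ∈ [7/19, 23/38) → index 3
j=5: u_5=29/40 ∈ [23/38, 31/38) → index 4
j=6: u_6=17/20 ∈ [31/38, 1) → index 7
j=7: u_7=39/40 ∈ [31/38, 1) → index 7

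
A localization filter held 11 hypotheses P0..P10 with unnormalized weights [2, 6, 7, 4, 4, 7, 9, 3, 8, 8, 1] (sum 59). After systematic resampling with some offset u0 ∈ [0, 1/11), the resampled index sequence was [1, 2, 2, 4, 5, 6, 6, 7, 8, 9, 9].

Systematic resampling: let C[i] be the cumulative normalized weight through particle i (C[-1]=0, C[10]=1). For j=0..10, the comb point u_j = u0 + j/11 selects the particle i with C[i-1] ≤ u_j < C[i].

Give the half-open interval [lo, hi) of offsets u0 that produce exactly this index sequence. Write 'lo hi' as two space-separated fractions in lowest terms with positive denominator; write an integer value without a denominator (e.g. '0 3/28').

C = [2/59, 8/59, 15/59, 19/59, 23/59, 30/59, 39/59, 42/59, 50/59, 58/59, 1]
j=0 picked index 1: u0 ∈ [2/59, 8/59)
j=1 picked index 2: u0 ∈ [29/649, 106/649)
j=2 picked index 2: u0 ∈ [-30/649, 47/649)
j=3 picked index 4: u0 ∈ [32/649, 76/649)
j=4 picked index 5: u0 ∈ [17/649, 94/649)
j=5 picked index 6: u0 ∈ [35/649, 134/649)
j=6 picked index 6: u0 ∈ [-24/649, 75/649)
j=7 picked index 7: u0 ∈ [16/649, 49/649)
j=8 picked index 8: u0 ∈ [-10/649, 78/649)
j=9 picked index 9: u0 ∈ [19/649, 107/649)
j=10 picked index 9: u0 ∈ [-40/649, 48/649)
intersection: [35/649, 47/649)

35/649 47/649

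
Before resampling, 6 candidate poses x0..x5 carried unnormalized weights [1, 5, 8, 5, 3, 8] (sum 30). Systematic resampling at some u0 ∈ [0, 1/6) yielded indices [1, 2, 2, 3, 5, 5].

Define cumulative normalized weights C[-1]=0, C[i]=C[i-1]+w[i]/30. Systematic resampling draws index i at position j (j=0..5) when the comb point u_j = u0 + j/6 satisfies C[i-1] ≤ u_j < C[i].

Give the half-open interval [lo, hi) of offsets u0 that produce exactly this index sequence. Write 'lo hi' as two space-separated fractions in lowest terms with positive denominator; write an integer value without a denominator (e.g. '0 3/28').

1/15 2/15

C = [1/30, 1/5, 7/15, 19/30, 11/15, 1]
j=0 picked index 1: u0 ∈ [1/30, 1/5)
j=1 picked index 2: u0 ∈ [1/30, 3/10)
j=2 picked index 2: u0 ∈ [-2/15, 2/15)
j=3 picked index 3: u0 ∈ [-1/30, 2/15)
j=4 picked index 5: u0 ∈ [1/15, 1/3)
j=5 picked index 5: u0 ∈ [-1/10, 1/6)
intersection: [1/15, 2/15)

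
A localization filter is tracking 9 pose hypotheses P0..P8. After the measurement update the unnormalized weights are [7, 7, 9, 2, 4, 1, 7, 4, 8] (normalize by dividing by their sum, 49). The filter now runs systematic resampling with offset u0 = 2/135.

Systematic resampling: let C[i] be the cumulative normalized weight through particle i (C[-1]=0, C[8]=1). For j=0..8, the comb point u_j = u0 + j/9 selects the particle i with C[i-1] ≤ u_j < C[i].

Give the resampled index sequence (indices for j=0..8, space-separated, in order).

C = [1/7, 2/7, 23/49, 25/49, 29/49, 30/49, 37/49, 41/49, 1]
j=0: u_0=2/135 ∈ [0, 1/7) → index 0
j=1: u_1=17/135 ∈ [0, 1/7) → index 0
j=2: u_2=32/135 ∈ [1/7, 2/7) → index 1
j=3: u_3=47/135 ∈ [2/7, 23/49) → index 2
j=4: u_4=62/135 ∈ [2/7, 23/49) → index 2
j=5: u_5=77/135 ∈ [25/49, 29/49) → index 4
j=6: u_6=92/135 ∈ [30/49, 37/49) → index 6
j=7: u_7=107/135 ∈ [37/49, 41/49) → index 7
j=8: u_8=122/135 ∈ [41/49, 1) → index 8

0 0 1 2 2 4 6 7 8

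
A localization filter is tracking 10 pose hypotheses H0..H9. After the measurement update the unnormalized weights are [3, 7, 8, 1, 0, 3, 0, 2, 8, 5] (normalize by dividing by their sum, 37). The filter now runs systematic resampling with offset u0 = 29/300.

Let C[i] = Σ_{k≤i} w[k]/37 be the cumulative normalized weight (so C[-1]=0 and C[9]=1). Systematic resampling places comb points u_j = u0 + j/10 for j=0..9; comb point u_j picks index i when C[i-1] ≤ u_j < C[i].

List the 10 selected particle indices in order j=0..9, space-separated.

C = [3/37, 10/37, 18/37, 19/37, 19/37, 22/37, 22/37, 24/37, 32/37, 1]
j=0: u_0=29/300 ∈ [3/37, 10/37) → index 1
j=1: u_1=59/300 ∈ [3/37, 10/37) → index 1
j=2: u_2=89/300 ∈ [10/37, 18/37) → index 2
j=3: u_3=119/300 ∈ [10/37, 18/37) → index 2
j=4: u_4=149/300 ∈ [18/37, 19/37) → index 3
j=5: u_5=179/300 ∈ [22/37, 24/37) → index 7
j=6: u_6=209/300 ∈ [24/37, 32/37) → index 8
j=7: u_7=239/300 ∈ [24/37, 32/37) → index 8
j=8: u_8=269/300 ∈ [32/37, 1) → index 9
j=9: u_9=299/300 ∈ [32/37, 1) → index 9

1 1 2 2 3 7 8 8 9 9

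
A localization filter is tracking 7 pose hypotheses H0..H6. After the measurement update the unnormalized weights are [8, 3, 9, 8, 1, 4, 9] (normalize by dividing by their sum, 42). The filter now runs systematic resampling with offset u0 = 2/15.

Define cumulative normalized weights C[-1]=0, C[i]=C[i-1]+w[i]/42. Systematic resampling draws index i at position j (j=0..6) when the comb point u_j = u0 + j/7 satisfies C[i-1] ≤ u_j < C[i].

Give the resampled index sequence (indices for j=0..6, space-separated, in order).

0 2 2 3 5 6 6

C = [4/21, 11/42, 10/21, 2/3, 29/42, 11/14, 1]
j=0: u_0=2/15 ∈ [0, 4/21) → index 0
j=1: u_1=29/105 ∈ [11/42, 10/21) → index 2
j=2: u_2=44/105 ∈ [11/42, 10/21) → index 2
j=3: u_3=59/105 ∈ [10/21, 2/3) → index 3
j=4: u_4=74/105 ∈ [29/42, 11/14) → index 5
j=5: u_5=89/105 ∈ [11/14, 1) → index 6
j=6: u_6=104/105 ∈ [11/14, 1) → index 6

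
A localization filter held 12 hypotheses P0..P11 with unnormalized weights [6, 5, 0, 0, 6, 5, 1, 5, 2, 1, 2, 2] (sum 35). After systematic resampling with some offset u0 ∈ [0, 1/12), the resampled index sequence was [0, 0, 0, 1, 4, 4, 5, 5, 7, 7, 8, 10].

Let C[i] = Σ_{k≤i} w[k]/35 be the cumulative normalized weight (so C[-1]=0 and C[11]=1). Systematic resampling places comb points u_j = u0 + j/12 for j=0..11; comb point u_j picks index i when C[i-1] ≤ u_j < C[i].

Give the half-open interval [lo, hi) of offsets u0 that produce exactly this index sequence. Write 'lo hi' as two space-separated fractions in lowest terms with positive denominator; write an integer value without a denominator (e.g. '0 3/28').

C = [6/35, 11/35, 11/35, 11/35, 17/35, 22/35, 23/35, 4/5, 6/7, 31/35, 33/35, 1]
j=0 picked index 0: u0 ∈ [0, 6/35)
j=1 picked index 0: u0 ∈ [-1/12, 37/420)
j=2 picked index 0: u0 ∈ [-1/6, 1/210)
j=3 picked index 1: u0 ∈ [-11/140, 9/140)
j=4 picked index 4: u0 ∈ [-2/105, 16/105)
j=5 picked index 4: u0 ∈ [-43/420, 29/420)
j=6 picked index 5: u0 ∈ [-1/70, 9/70)
j=7 picked index 5: u0 ∈ [-41/420, 19/420)
j=8 picked index 7: u0 ∈ [-1/105, 2/15)
j=9 picked index 7: u0 ∈ [-13/140, 1/20)
j=10 picked index 8: u0 ∈ [-1/30, 1/42)
j=11 picked index 10: u0 ∈ [-13/420, 11/420)
intersection: [0, 1/210)

0 1/210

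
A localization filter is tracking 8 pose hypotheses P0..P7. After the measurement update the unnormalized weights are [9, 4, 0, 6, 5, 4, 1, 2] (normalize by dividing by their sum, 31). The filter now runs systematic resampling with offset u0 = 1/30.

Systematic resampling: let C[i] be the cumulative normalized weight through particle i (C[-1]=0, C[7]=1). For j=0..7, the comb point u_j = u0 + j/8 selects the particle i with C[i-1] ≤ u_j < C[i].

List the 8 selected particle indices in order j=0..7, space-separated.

C = [9/31, 13/31, 13/31, 19/31, 24/31, 28/31, 29/31, 1]
j=0: u_0=1/30 ∈ [0, 9/31) → index 0
j=1: u_1=19/120 ∈ [0, 9/31) → index 0
j=2: u_2=17/60 ∈ [0, 9/31) → index 0
j=3: u_3=49/120 ∈ [9/31, 13/31) → index 1
j=4: u_4=8/15 ∈ [13/31, 19/31) → index 3
j=5: u_5=79/120 ∈ [19/31, 24/31) → index 4
j=6: u_6=47/60 ∈ [24/31, 28/31) → index 5
j=7: u_7=109/120 ∈ [28/31, 29/31) → index 6

0 0 0 1 3 4 5 6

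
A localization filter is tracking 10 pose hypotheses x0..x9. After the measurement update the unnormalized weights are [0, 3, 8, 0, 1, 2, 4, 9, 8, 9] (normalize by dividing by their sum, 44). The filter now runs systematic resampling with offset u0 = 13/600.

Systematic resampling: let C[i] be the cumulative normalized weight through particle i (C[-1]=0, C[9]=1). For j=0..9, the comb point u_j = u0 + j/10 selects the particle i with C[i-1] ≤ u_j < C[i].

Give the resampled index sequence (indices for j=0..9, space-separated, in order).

C = [0, 3/44, 1/4, 1/4, 3/11, 7/22, 9/22, 27/44, 35/44, 1]
j=0: u_0=13/600 ∈ [0, 3/44) → index 1
j=1: u_1=73/600 ∈ [3/44, 1/4) → index 2
j=2: u_2=133/600 ∈ [3/44, 1/4) → index 2
j=3: u_3=193/600 ∈ [7/22, 9/22) → index 6
j=4: u_4=253/600 ∈ [9/22, 27/44) → index 7
j=5: u_5=313/600 ∈ [9/22, 27/44) → index 7
j=6: u_6=373/600 ∈ [27/44, 35/44) → index 8
j=7: u_7=433/600 ∈ [27/44, 35/44) → index 8
j=8: u_8=493/600 ∈ [35/44, 1) → index 9
j=9: u_9=553/600 ∈ [35/44, 1) → index 9

1 2 2 6 7 7 8 8 9 9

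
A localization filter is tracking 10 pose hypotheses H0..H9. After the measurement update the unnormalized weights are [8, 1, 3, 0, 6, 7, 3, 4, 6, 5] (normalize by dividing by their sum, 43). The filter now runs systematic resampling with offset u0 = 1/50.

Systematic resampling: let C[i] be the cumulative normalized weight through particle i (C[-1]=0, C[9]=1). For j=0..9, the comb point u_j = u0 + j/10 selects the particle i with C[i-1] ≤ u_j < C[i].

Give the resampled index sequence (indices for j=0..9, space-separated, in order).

0 0 2 4 5 5 6 7 8 9

C = [8/43, 9/43, 12/43, 12/43, 18/43, 25/43, 28/43, 32/43, 38/43, 1]
j=0: u_0=1/50 ∈ [0, 8/43) → index 0
j=1: u_1=3/25 ∈ [0, 8/43) → index 0
j=2: u_2=11/50 ∈ [9/43, 12/43) → index 2
j=3: u_3=8/25 ∈ [12/43, 18/43) → index 4
j=4: u_4=21/50 ∈ [18/43, 25/43) → index 5
j=5: u_5=13/25 ∈ [18/43, 25/43) → index 5
j=6: u_6=31/50 ∈ [25/43, 28/43) → index 6
j=7: u_7=18/25 ∈ [28/43, 32/43) → index 7
j=8: u_8=41/50 ∈ [32/43, 38/43) → index 8
j=9: u_9=23/25 ∈ [38/43, 1) → index 9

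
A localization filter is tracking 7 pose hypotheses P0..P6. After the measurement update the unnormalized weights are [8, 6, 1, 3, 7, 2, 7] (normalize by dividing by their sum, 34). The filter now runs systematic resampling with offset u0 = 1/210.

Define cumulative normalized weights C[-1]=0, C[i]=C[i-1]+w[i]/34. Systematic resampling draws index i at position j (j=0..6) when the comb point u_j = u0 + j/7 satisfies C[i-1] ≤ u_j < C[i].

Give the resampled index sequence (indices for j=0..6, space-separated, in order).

C = [4/17, 7/17, 15/34, 9/17, 25/34, 27/34, 1]
j=0: u_0=1/210 ∈ [0, 4/17) → index 0
j=1: u_1=31/210 ∈ [0, 4/17) → index 0
j=2: u_2=61/210 ∈ [4/17, 7/17) → index 1
j=3: u_3=13/30 ∈ [7/17, 15/34) → index 2
j=4: u_4=121/210 ∈ [9/17, 25/34) → index 4
j=5: u_5=151/210 ∈ [9/17, 25/34) → index 4
j=6: u_6=181/210 ∈ [27/34, 1) → index 6

0 0 1 2 4 4 6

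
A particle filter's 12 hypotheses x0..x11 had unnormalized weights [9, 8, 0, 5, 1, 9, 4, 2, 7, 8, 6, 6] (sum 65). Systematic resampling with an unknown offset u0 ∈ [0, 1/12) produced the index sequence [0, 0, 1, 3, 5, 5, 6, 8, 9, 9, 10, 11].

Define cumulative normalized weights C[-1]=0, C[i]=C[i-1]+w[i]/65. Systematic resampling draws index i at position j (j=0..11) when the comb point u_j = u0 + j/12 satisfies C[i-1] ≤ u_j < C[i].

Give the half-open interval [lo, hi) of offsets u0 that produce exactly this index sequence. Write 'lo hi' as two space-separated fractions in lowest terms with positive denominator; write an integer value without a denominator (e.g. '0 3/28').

C = [9/65, 17/65, 17/65, 22/65, 23/65, 32/65, 36/65, 38/65, 9/13, 53/65, 59/65, 1]
j=0 picked index 0: u0 ∈ [0, 9/65)
j=1 picked index 0: u0 ∈ [-1/12, 43/780)
j=2 picked index 1: u0 ∈ [-11/390, 37/390)
j=3 picked index 3: u0 ∈ [3/260, 23/260)
j=4 picked index 5: u0 ∈ [4/195, 31/195)
j=5 picked index 5: u0 ∈ [-49/780, 59/780)
j=6 picked index 6: u0 ∈ [-1/130, 7/130)
j=7 picked index 8: u0 ∈ [1/780, 17/156)
j=8 picked index 9: u0 ∈ [1/39, 29/195)
j=9 picked index 9: u0 ∈ [-3/52, 17/260)
j=10 picked index 10: u0 ∈ [-7/390, 29/390)
j=11 picked index 11: u0 ∈ [-7/780, 1/12)
intersection: [1/39, 7/130)

1/39 7/130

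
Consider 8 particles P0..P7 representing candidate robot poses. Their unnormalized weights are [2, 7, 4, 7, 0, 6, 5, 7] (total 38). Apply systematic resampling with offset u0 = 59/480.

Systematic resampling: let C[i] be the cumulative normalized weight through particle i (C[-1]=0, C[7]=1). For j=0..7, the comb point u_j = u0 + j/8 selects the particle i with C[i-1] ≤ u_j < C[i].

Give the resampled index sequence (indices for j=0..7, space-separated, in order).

C = [1/19, 9/38, 13/38, 10/19, 10/19, 13/19, 31/38, 1]
j=0: u_0=59/480 ∈ [1/19, 9/38) → index 1
j=1: u_1=119/480 ∈ [9/38, 13/38) → index 2
j=2: u_2=179/480 ∈ [13/38, 10/19) → index 3
j=3: u_3=239/480 ∈ [13/38, 10/19) → index 3
j=4: u_4=299/480 ∈ [10/19, 13/19) → index 5
j=5: u_5=359/480 ∈ [13/19, 31/38) → index 6
j=6: u_6=419/480 ∈ [31/38, 1) → index 7
j=7: u_7=479/480 ∈ [31/38, 1) → index 7

1 2 3 3 5 6 7 7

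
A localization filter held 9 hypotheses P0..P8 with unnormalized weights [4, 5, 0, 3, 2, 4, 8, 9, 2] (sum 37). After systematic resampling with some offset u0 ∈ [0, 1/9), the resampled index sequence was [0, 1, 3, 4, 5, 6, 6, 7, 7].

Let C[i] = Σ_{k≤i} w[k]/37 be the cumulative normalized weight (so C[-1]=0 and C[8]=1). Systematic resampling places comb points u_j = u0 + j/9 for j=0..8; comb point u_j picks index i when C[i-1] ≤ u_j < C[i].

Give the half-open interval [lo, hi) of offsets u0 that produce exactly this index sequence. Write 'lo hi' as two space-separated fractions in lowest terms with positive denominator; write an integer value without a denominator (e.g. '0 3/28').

7/333 4/111

C = [4/37, 9/37, 9/37, 12/37, 14/37, 18/37, 26/37, 35/37, 1]
j=0 picked index 0: u0 ∈ [0, 4/37)
j=1 picked index 1: u0 ∈ [-1/333, 44/333)
j=2 picked index 3: u0 ∈ [7/333, 34/333)
j=3 picked index 4: u0 ∈ [-1/111, 5/111)
j=4 picked index 5: u0 ∈ [-22/333, 14/333)
j=5 picked index 6: u0 ∈ [-23/333, 49/333)
j=6 picked index 6: u0 ∈ [-20/111, 4/111)
j=7 picked index 7: u0 ∈ [-25/333, 56/333)
j=8 picked index 7: u0 ∈ [-62/333, 19/333)
intersection: [7/333, 4/111)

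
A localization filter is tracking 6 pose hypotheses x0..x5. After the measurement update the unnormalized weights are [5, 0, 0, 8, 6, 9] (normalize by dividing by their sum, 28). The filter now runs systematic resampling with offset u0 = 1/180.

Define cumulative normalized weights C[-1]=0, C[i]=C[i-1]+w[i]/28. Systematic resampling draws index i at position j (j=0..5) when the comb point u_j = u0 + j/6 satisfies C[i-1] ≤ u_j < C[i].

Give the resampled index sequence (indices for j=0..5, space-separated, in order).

0 0 3 4 4 5

C = [5/28, 5/28, 5/28, 13/28, 19/28, 1]
j=0: u_0=1/180 ∈ [0, 5/28) → index 0
j=1: u_1=31/180 ∈ [0, 5/28) → index 0
j=2: u_2=61/180 ∈ [5/28, 13/28) → index 3
j=3: u_3=91/180 ∈ [13/28, 19/28) → index 4
j=4: u_4=121/180 ∈ [13/28, 19/28) → index 4
j=5: u_5=151/180 ∈ [19/28, 1) → index 5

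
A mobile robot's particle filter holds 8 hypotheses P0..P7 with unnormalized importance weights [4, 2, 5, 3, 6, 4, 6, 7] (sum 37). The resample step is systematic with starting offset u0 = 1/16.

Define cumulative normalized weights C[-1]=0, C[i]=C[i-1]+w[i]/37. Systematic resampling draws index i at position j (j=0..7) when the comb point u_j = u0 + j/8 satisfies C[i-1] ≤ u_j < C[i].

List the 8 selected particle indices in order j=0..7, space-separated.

0 2 3 4 5 6 7 7

C = [4/37, 6/37, 11/37, 14/37, 20/37, 24/37, 30/37, 1]
j=0: u_0=1/16 ∈ [0, 4/37) → index 0
j=1: u_1=3/16 ∈ [6/37, 11/37) → index 2
j=2: u_2=5/16 ∈ [11/37, 14/37) → index 3
j=3: u_3=7/16 ∈ [14/37, 20/37) → index 4
j=4: u_4=9/16 ∈ [20/37, 24/37) → index 5
j=5: u_5=11/16 ∈ [24/37, 30/37) → index 6
j=6: u_6=13/16 ∈ [30/37, 1) → index 7
j=7: u_7=15/16 ∈ [30/37, 1) → index 7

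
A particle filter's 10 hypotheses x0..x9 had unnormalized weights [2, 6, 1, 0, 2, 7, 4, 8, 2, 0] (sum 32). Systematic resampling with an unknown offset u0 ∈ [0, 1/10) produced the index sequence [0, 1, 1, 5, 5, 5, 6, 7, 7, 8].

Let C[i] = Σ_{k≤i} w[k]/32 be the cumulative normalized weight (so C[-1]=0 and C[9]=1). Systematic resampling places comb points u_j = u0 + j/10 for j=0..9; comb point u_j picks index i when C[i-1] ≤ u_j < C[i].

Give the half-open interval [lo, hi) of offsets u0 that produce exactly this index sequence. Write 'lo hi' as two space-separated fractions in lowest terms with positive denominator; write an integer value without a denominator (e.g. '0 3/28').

C = [1/16, 1/4, 9/32, 9/32, 11/32, 9/16, 11/16, 15/16, 1, 1]
j=0 picked index 0: u0 ∈ [0, 1/16)
j=1 picked index 1: u0 ∈ [-3/80, 3/20)
j=2 picked index 1: u0 ∈ [-11/80, 1/20)
j=3 picked index 5: u0 ∈ [7/160, 21/80)
j=4 picked index 5: u0 ∈ [-9/160, 13/80)
j=5 picked index 5: u0 ∈ [-5/32, 1/16)
j=6 picked index 6: u0 ∈ [-3/80, 7/80)
j=7 picked index 7: u0 ∈ [-1/80, 19/80)
j=8 picked index 7: u0 ∈ [-9/80, 11/80)
j=9 picked index 8: u0 ∈ [3/80, 1/10)
intersection: [7/160, 1/20)

7/160 1/20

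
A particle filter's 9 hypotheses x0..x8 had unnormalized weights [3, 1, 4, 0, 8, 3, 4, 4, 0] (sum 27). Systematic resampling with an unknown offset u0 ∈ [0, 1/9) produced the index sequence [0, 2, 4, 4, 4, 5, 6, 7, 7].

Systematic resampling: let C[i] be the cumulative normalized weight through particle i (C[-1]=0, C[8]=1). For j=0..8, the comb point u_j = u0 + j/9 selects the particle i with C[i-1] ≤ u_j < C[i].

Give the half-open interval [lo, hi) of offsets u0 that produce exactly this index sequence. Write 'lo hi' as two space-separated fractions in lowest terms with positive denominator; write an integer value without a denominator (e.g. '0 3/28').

C = [1/9, 4/27, 8/27, 8/27, 16/27, 19/27, 23/27, 1, 1]
j=0 picked index 0: u0 ∈ [0, 1/9)
j=1 picked index 2: u0 ∈ [1/27, 5/27)
j=2 picked index 4: u0 ∈ [2/27, 10/27)
j=3 picked index 4: u0 ∈ [-1/27, 7/27)
j=4 picked index 4: u0 ∈ [-4/27, 4/27)
j=5 picked index 5: u0 ∈ [1/27, 4/27)
j=6 picked index 6: u0 ∈ [1/27, 5/27)
j=7 picked index 7: u0 ∈ [2/27, 2/9)
j=8 picked index 7: u0 ∈ [-1/27, 1/9)
intersection: [2/27, 1/9)

2/27 1/9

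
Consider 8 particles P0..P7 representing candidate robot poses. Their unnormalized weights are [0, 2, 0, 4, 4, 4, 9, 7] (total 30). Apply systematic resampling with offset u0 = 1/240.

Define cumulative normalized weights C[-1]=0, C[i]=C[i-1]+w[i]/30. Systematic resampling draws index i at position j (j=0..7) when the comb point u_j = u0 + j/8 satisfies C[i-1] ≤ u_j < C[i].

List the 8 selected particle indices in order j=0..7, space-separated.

C = [0, 1/15, 1/15, 1/5, 1/3, 7/15, 23/30, 1]
j=0: u_0=1/240 ∈ [0, 1/15) → index 1
j=1: u_1=31/240 ∈ [1/15, 1/5) → index 3
j=2: u_2=61/240 ∈ [1/5, 1/3) → index 4
j=3: u_3=91/240 ∈ [1/3, 7/15) → index 5
j=4: u_4=121/240 ∈ [7/15, 23/30) → index 6
j=5: u_5=151/240 ∈ [7/15, 23/30) → index 6
j=6: u_6=181/240 ∈ [7/15, 23/30) → index 6
j=7: u_7=211/240 ∈ [23/30, 1) → index 7

1 3 4 5 6 6 6 7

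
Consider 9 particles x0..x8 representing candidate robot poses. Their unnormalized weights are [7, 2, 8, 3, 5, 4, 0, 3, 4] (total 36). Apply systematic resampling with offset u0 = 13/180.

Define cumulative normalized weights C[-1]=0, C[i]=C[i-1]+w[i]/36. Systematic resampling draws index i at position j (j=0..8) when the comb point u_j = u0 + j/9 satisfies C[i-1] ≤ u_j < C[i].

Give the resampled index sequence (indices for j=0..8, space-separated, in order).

C = [7/36, 1/4, 17/36, 5/9, 25/36, 29/36, 29/36, 8/9, 1]
j=0: u_0=13/180 ∈ [0, 7/36) → index 0
j=1: u_1=11/60 ∈ [0, 7/36) → index 0
j=2: u_2=53/180 ∈ [1/4, 17/36) → index 2
j=3: u_3=73/180 ∈ [1/4, 17/36) → index 2
j=4: u_4=31/60 ∈ [17/36, 5/9) → index 3
j=5: u_5=113/180 ∈ [5/9, 25/36) → index 4
j=6: u_6=133/180 ∈ [25/36, 29/36) → index 5
j=7: u_7=17/20 ∈ [29/36, 8/9) → index 7
j=8: u_8=173/180 ∈ [8/9, 1) → index 8

0 0 2 2 3 4 5 7 8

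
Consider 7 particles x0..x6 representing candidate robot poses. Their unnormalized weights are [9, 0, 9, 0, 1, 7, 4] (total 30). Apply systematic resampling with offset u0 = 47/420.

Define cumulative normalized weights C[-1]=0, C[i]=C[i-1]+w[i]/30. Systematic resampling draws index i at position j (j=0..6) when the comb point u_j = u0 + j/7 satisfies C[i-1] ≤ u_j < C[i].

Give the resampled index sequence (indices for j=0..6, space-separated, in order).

0 0 2 2 5 5 6

C = [3/10, 3/10, 3/5, 3/5, 19/30, 13/15, 1]
j=0: u_0=47/420 ∈ [0, 3/10) → index 0
j=1: u_1=107/420 ∈ [0, 3/10) → index 0
j=2: u_2=167/420 ∈ [3/10, 3/5) → index 2
j=3: u_3=227/420 ∈ [3/10, 3/5) → index 2
j=4: u_4=41/60 ∈ [19/30, 13/15) → index 5
j=5: u_5=347/420 ∈ [19/30, 13/15) → index 5
j=6: u_6=407/420 ∈ [13/15, 1) → index 6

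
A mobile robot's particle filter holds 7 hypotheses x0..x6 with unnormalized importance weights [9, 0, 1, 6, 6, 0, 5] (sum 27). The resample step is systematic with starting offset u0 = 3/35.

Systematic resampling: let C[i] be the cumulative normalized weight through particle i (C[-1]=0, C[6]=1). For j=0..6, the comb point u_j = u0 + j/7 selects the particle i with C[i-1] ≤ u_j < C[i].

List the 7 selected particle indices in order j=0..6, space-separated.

0 0 3 3 4 4 6

C = [1/3, 1/3, 10/27, 16/27, 22/27, 22/27, 1]
j=0: u_0=3/35 ∈ [0, 1/3) → index 0
j=1: u_1=8/35 ∈ [0, 1/3) → index 0
j=2: u_2=13/35 ∈ [10/27, 16/27) → index 3
j=3: u_3=18/35 ∈ [10/27, 16/27) → index 3
j=4: u_4=23/35 ∈ [16/27, 22/27) → index 4
j=5: u_5=4/5 ∈ [16/27, 22/27) → index 4
j=6: u_6=33/35 ∈ [22/27, 1) → index 6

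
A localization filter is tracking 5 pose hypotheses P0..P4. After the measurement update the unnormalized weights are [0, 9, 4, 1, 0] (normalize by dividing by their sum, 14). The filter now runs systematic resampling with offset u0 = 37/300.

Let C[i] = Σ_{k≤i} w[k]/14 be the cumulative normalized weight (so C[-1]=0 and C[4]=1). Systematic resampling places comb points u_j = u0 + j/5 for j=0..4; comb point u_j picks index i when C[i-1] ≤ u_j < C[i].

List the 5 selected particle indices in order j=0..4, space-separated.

1 1 1 2 2

C = [0, 9/14, 13/14, 1, 1]
j=0: u_0=37/300 ∈ [0, 9/14) → index 1
j=1: u_1=97/300 ∈ [0, 9/14) → index 1
j=2: u_2=157/300 ∈ [0, 9/14) → index 1
j=3: u_3=217/300 ∈ [9/14, 13/14) → index 2
j=4: u_4=277/300 ∈ [9/14, 13/14) → index 2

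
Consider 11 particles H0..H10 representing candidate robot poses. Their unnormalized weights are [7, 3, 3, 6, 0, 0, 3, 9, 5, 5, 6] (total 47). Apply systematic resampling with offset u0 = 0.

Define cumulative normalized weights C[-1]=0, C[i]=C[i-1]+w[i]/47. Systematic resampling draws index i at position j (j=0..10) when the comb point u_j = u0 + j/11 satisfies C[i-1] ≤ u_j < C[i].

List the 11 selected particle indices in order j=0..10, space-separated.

C = [7/47, 10/47, 13/47, 19/47, 19/47, 19/47, 22/47, 31/47, 36/47, 41/47, 1]
j=0: u_0=0 ∈ [0, 7/47) → index 0
j=1: u_1=1/11 ∈ [0, 7/47) → index 0
j=2: u_2=2/11 ∈ [7/47, 10/47) → index 1
j=3: u_3=3/11 ∈ [10/47, 13/47) → index 2
j=4: u_4=4/11 ∈ [13/47, 19/47) → index 3
j=5: u_5=5/11 ∈ [19/47, 22/47) → index 6
j=6: u_6=6/11 ∈ [22/47, 31/47) → index 7
j=7: u_7=7/11 ∈ [22/47, 31/47) → index 7
j=8: u_8=8/11 ∈ [31/47, 36/47) → index 8
j=9: u_9=9/11 ∈ [36/47, 41/47) → index 9
j=10: u_10=10/11 ∈ [41/47, 1) → index 10

0 0 1 2 3 6 7 7 8 9 10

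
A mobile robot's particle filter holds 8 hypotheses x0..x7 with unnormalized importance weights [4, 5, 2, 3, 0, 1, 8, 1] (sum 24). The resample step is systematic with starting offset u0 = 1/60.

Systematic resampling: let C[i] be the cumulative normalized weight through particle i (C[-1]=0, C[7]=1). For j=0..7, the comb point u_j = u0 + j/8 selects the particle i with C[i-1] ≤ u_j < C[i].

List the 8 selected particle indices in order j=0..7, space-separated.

C = [1/6, 3/8, 11/24, 7/12, 7/12, 5/8, 23/24, 1]
j=0: u_0=1/60 ∈ [0, 1/6) → index 0
j=1: u_1=17/120 ∈ [0, 1/6) → index 0
j=2: u_2=4/15 ∈ [1/6, 3/8) → index 1
j=3: u_3=47/120 ∈ [3/8, 11/24) → index 2
j=4: u_4=31/60 ∈ [11/24, 7/12) → index 3
j=5: u_5=77/120 ∈ [5/8, 23/24) → index 6
j=6: u_6=23/30 ∈ [5/8, 23/24) → index 6
j=7: u_7=107/120 ∈ [5/8, 23/24) → index 6

0 0 1 2 3 6 6 6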